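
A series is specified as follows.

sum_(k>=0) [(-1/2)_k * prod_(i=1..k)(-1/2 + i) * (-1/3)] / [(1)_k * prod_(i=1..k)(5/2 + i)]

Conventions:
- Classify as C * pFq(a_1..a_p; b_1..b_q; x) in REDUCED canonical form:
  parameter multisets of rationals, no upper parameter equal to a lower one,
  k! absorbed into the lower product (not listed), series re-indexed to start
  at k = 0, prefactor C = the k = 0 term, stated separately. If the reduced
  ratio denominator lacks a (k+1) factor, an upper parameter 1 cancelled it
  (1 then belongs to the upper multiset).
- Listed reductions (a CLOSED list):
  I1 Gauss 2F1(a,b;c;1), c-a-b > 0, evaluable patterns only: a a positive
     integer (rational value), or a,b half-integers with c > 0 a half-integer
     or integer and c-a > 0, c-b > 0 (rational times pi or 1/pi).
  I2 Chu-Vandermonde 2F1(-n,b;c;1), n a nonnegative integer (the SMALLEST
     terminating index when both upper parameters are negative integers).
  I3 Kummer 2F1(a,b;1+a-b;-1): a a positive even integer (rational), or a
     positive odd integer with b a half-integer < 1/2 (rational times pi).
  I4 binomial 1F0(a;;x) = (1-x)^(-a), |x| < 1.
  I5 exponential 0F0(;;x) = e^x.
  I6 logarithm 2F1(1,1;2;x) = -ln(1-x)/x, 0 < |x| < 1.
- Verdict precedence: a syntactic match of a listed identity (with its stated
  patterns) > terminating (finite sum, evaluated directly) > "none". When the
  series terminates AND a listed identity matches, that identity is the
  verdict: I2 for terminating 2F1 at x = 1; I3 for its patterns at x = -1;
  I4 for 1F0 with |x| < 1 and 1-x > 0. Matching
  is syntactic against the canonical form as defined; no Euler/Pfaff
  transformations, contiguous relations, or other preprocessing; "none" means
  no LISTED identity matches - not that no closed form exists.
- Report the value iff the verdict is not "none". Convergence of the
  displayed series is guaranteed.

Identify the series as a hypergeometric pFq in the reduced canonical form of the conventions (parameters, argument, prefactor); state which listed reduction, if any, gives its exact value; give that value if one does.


With C = -1/3: the canonical form is 2F1(-1/2, 1/2; 7/2; 1). Verdict: this is Gauss's theorem I1 (half-integer case) (x = 1; upper {-1/2, 1/2} half-integers, c = 7/2 in the evaluable pattern). Exact value: (-25/256) * pi.

The tell: t_0 being -1/3, the lower running product (C = -1/3, x = 1) is a rising factorial.
Adjacent-term ratio: r(k) = 1 * (k-1/2) (k+1/2) / [(k+7/2) (k+1)] - rational in k. x = 1; t_0 = -1/3; negate the roots.


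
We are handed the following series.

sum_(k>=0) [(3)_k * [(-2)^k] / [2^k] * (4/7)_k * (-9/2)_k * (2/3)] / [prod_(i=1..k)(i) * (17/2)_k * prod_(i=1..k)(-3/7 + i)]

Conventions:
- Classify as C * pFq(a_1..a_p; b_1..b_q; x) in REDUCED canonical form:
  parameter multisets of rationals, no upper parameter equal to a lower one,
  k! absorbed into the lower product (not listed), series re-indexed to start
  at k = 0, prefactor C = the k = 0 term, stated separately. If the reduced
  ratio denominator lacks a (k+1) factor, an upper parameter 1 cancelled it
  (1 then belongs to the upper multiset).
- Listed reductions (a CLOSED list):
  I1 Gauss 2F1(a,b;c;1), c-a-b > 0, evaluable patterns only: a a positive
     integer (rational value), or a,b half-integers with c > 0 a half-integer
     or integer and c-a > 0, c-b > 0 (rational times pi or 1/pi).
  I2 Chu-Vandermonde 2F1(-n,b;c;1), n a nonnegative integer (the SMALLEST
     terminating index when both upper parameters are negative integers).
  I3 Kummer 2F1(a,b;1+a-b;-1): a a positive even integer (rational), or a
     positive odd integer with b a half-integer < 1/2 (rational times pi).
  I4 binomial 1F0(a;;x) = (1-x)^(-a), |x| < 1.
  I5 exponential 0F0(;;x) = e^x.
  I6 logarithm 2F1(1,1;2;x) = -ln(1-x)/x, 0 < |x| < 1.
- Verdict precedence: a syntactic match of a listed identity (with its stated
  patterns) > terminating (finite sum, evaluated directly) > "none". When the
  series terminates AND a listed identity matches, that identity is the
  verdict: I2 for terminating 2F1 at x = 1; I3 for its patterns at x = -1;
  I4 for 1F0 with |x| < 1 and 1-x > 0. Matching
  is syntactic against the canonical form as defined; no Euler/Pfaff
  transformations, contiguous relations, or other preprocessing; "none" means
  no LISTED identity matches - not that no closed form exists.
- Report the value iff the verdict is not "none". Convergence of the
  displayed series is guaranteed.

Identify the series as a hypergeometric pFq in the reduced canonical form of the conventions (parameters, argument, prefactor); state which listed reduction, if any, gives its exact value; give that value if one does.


The series (x = -1) is 2F1: upper {-9/2, 3}, lower {17/2}, prefactor 2/3. Verdict: the Kummer evaluation I3 matches (x = -1; c = 17/2 equals 1+a-b for upper {-9/2, 3}: listed pattern). Exact value: (15015/16384) * pi.

First insight: x = (-1) and the product of the first k integers (C = 2/3, x = -1) is k!.
Term ratio: r(k) = (-1) * (k-9/2) (k+3) / [(k+17/2) (k+1)] - rational in k, leading ratio (-1); with t_0 = 2/3, classification follows.


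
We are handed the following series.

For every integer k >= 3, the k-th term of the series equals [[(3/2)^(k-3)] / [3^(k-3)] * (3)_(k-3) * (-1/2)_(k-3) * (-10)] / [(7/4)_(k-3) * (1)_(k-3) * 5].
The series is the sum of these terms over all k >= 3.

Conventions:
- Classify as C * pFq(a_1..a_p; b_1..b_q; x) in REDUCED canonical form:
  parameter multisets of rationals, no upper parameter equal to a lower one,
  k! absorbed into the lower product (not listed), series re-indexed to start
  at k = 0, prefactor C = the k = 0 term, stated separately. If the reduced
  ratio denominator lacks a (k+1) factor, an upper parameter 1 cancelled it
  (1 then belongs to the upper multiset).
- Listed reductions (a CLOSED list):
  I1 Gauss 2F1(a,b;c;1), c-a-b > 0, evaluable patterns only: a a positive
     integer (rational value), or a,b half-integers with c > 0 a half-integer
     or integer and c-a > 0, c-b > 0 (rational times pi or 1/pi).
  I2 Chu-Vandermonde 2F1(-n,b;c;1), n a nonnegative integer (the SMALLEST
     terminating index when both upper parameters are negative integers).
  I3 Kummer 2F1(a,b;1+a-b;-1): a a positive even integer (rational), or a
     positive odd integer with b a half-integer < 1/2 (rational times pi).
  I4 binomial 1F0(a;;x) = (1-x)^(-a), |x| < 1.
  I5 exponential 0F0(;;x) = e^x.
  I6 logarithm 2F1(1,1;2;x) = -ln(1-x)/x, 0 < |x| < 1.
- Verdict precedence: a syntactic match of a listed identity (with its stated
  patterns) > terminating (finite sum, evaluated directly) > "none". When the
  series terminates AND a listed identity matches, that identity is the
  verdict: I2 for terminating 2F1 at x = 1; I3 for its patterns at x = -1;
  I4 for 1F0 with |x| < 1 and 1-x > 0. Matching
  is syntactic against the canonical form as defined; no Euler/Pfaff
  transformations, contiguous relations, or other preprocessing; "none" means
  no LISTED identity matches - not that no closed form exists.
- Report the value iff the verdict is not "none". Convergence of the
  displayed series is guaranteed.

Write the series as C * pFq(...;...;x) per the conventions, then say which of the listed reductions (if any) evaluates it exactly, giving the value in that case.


Canonical form: C = -2 times 2F1 with upper {-1/2, 3}, lower {7/4}, x = 1/2. Verdict: no listed reduction: x = 1/2 and upper {-1/2, 3} fail every I1-I6 pattern.

Key observation: x = (1/2) and the constant factors (C = -2) combine into one prefactor.
Adjacent-term ratio: r(k) = (1/2) * (k-1/2) (k+3) / [(k+7/4) (k+1)] ; factor over Q: parameters, x = (1/2), and C = -2.


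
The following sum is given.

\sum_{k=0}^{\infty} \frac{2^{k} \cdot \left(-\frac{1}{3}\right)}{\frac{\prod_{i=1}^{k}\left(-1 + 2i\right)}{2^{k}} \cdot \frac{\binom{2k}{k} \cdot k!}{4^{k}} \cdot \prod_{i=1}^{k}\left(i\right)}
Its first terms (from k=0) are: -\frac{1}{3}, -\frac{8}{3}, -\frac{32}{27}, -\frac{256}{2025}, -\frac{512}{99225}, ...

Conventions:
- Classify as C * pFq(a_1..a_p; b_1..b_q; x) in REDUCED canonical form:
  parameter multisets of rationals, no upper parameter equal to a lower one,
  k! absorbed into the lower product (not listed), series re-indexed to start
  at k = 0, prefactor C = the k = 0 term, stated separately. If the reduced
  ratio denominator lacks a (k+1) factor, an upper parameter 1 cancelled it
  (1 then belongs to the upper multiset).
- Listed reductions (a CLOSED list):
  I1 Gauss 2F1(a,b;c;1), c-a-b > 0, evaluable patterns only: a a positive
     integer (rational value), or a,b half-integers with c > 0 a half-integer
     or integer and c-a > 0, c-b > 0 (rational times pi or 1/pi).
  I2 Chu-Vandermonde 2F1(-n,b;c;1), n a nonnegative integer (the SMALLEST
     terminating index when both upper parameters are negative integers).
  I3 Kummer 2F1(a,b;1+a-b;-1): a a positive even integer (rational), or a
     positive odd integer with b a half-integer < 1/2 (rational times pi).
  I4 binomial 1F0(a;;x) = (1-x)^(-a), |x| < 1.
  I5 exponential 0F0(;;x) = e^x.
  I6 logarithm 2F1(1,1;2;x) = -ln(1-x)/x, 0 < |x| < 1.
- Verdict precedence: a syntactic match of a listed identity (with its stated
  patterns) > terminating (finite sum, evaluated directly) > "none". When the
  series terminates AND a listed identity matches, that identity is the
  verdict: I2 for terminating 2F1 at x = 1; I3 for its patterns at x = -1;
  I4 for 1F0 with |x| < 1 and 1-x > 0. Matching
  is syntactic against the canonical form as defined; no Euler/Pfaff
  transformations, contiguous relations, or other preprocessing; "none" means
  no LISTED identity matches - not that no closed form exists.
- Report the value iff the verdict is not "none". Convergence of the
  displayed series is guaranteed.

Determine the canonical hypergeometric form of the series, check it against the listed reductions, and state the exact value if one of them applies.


Reduced: x = 2, 0F2, upper = {-}, lower = {\frac{1}{2}, \frac{1}{2}}, C = -\frac{1}{3}. Verdict: none here - no I1-I6 shape fits x = 2 with lower {\frac{1}{2}, \frac{1}{2}}.

Key observation: with t_0 = -\frac{1}{3}, the product of the first k integers (C = -1/3, x = 2) is k!.
Step ratio: r(k) = 2 * 1 / [(k+\frac{1}{2}) (k+\frac{1}{2}) (k+1)] ; factor over Q: parameters, x = 2, and C = -\frac{1}{3}.


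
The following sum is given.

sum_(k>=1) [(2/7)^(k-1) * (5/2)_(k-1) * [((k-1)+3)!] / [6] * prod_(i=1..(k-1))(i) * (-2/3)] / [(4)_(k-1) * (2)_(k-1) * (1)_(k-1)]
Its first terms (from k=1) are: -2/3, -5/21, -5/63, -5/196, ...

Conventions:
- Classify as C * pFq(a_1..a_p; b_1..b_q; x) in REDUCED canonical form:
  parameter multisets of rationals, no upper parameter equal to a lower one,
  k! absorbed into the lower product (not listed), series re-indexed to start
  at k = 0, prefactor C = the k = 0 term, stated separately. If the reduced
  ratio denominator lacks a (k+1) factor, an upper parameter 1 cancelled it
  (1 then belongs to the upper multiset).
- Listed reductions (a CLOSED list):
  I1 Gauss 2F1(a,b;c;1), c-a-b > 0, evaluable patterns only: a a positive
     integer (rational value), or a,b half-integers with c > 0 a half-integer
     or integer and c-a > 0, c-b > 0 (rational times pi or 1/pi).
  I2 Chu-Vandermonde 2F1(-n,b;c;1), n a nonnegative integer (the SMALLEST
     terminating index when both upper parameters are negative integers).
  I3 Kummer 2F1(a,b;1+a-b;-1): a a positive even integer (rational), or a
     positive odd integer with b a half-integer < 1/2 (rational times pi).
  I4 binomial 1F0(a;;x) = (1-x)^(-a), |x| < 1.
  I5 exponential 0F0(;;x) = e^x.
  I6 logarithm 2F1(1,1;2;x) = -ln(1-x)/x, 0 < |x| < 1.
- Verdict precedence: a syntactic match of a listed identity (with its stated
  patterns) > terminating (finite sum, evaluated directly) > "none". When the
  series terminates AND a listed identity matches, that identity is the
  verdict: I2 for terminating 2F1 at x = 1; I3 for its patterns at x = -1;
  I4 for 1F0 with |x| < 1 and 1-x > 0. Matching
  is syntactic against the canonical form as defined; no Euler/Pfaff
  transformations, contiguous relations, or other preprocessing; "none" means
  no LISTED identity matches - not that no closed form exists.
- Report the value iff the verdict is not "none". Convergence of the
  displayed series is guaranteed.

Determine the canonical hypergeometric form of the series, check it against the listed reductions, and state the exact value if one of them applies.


x = 2/7 here; the reduced form reads 2F1, upper {1, 5/2}, lower {2}, C = -2/3. Verdict: none (x = 2/7): each listed identity misses the multisets {1, 5/2} ; {2}.

Key step: t_0 = -2/3 here, and the parameter 4 appears in both the upper and lower lists and cancels.
Ratio: r(k) = (2/7) * (k+1) (k+5/2) / [(k+2) (k+1)] - poly over poly, x = (2/7) from leading terms; C = -2/3 at k = 0.


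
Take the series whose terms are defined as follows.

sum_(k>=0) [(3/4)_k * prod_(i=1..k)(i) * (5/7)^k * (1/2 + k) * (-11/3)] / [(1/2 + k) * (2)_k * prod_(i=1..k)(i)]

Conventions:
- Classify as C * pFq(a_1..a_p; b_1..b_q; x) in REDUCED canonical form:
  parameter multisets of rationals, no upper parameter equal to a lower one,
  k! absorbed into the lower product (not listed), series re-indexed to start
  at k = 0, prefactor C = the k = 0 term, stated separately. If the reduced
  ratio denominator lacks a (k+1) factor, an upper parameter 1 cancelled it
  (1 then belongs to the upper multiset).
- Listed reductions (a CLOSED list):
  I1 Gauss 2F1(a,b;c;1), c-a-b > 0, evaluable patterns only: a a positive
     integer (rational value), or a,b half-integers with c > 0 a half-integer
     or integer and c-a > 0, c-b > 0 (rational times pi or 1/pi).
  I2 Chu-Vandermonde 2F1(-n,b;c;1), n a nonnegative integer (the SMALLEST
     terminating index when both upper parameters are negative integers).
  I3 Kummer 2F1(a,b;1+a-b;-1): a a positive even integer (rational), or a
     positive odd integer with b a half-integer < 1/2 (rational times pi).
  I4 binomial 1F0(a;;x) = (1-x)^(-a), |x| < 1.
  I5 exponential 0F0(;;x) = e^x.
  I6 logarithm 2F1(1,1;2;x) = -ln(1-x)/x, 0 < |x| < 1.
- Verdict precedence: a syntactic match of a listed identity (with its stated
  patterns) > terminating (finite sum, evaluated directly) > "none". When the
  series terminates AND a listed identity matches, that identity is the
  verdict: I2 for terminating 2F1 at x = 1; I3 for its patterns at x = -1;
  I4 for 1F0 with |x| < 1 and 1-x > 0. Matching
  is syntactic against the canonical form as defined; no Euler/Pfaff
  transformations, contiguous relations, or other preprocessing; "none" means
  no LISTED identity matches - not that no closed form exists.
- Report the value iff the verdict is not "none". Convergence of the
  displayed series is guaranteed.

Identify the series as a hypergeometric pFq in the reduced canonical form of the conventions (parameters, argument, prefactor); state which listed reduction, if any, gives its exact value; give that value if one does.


x = 5/7 here; the reduced form reads 2F1, upper {3/4, 1}, lower {2}, C = -11/3. Verdict: none. A 2F1 with upper {3/4, 1} fits none of I1-I6 at x = 5/7; the sum runs forever.

First insight: t_0 being -11/3, the factor k + 1/2 cancels (top and bottom), leaving prefactor -11/3.
Consecutive-term ratio: r(k) = (5/7) * (k+3/4) (k+1) / [(k+2) (k+1)] ; factor over Q: parameters, x = (5/7), and C = -11/3.


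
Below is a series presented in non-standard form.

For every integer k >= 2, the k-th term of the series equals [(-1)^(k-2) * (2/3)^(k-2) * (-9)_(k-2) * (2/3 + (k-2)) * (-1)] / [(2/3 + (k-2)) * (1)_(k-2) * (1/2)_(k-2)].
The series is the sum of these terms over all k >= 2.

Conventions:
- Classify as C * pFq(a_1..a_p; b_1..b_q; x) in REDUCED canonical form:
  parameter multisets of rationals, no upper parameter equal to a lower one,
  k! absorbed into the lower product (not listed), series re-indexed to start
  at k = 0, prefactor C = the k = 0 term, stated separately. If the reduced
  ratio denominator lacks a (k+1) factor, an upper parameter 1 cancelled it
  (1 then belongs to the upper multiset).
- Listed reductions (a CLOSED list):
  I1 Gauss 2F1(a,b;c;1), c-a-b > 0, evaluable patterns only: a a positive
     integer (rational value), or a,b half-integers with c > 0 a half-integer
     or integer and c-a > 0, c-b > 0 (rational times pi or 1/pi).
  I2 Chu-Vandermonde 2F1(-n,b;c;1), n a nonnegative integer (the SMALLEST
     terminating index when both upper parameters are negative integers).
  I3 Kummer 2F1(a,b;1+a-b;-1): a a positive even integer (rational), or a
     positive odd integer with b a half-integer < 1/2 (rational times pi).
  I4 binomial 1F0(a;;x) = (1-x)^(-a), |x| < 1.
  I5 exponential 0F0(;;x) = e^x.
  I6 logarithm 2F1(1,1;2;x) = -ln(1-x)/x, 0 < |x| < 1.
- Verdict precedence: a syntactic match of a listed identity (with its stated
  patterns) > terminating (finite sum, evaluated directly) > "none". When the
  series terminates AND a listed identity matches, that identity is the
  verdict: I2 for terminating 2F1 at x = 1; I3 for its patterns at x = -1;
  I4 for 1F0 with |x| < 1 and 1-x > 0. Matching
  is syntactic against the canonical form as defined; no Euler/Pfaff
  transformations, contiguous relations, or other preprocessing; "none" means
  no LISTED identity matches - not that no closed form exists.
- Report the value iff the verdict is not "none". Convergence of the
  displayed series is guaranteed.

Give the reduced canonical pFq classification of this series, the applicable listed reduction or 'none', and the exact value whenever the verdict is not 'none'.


Classification (C = -1): 1F1 with upper {-9}, lower {1/2}, argument x = -2/3. Verdict: terminating - the sum ends at index 9 because -9 is a negative integer; exact evaluation follows. Its exact value is -35276087031463/678264862275.

First insight: with t_0 = -1, (1)_k (C = -1) is k! itself.
Adjacent-term ratio: r(k) = (-2/3) * (k-9) / [(k+1/2) (k+1)] ; factor over Q: parameters, x = (-2/3), and C = -1.


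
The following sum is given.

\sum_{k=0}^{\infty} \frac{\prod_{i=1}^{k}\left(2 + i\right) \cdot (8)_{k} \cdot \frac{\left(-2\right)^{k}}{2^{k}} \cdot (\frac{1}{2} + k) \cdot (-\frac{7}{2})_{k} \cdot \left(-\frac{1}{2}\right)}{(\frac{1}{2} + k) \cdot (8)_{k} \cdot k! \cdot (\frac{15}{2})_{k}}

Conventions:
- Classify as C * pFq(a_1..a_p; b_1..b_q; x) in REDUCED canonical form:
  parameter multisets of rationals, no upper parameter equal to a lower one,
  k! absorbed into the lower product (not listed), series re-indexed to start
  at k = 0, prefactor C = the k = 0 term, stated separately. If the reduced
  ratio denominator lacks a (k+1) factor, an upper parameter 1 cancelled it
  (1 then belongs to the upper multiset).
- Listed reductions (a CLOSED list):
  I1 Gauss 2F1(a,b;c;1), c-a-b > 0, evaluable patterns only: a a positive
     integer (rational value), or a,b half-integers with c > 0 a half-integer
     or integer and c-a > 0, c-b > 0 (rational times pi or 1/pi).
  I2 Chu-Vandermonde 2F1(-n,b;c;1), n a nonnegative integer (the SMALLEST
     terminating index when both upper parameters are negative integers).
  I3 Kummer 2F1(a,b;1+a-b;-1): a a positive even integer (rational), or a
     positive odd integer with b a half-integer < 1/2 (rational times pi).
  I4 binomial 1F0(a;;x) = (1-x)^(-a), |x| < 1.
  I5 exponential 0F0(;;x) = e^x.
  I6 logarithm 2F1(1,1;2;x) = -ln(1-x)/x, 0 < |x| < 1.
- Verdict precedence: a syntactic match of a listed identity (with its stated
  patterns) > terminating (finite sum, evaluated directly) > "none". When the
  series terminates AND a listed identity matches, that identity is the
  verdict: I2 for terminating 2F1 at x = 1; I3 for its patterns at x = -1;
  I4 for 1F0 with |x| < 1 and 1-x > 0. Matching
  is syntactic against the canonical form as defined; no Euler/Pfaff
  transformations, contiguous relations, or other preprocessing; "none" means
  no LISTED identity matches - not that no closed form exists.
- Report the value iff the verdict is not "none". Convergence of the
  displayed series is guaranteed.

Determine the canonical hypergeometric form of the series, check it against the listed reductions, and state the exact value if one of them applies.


Key observation: with t_0 = -\frac{1}{2}, the two k-th powers (C = -1/2, x = -1) combine into one argument.
Ratio: r(k) = -1 * (k-\frac{7}{2}) (k+3) / [(k+\frac{15}{2}) (k+1)] - rational in k. x = -1; t_0 = -\frac{1}{2}; negate the roots.

At argument -1: a 2F1 with upper {-\frac{7}{2}, 3}, lower {\frac{15}{2}}, scaled by C = -\frac{1}{2}. Verdict (x = -1): the Kummer evaluation I3 applies (x = -1; c = \frac{15}{2} equals 1+a-b for upper {-\frac{7}{2}, 3}: listed pattern). Value: \left(-\frac{9009}{16384}\right) \cdot \pi.


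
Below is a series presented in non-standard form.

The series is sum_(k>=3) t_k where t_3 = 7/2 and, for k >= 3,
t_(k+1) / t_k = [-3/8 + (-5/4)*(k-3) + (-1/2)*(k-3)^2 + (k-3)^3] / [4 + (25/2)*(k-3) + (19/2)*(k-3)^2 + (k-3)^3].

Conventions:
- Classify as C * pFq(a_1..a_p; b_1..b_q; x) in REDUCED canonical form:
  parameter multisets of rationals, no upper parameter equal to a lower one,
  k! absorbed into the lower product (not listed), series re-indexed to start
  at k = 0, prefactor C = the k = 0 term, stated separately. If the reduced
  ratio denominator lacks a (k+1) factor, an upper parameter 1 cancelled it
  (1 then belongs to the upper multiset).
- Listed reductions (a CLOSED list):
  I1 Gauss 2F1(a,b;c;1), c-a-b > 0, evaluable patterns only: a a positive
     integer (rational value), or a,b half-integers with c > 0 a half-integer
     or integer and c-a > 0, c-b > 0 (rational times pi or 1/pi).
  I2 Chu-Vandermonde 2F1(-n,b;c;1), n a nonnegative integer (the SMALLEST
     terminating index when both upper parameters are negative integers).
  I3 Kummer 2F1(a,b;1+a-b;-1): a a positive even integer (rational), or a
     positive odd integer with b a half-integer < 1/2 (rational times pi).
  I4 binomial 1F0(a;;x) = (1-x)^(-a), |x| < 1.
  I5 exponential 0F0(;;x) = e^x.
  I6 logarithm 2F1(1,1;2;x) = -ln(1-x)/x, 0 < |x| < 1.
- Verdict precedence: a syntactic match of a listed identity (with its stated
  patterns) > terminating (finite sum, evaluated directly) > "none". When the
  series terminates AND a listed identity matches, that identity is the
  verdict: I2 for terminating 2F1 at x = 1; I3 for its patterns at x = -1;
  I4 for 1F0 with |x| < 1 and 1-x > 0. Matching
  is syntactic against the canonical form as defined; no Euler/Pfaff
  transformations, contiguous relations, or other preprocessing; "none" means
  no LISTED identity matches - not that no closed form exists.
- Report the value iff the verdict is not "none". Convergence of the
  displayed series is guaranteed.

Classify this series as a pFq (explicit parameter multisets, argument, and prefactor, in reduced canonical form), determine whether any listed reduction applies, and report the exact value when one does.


Prefactor 7/2, argument 1: 2F1 with upper {-3/2, 1/2} over lower {8}. Verdict: this is Gauss's theorem I1 (half-integer case) (x = 1; upper {-3/2, 1/2} half-integers, c = 8 in the evaluable pattern). Sum: (469762048/46930455) / pi.

First insight: with t_0 = 7/2, cancel k + 1/2 from the displayed ratio first; then C = 7/2.
Term ratio: r(k) = 1 * (k-3/2) (k+1/2) / [(k+8) (k+1)] - poly over poly, x = 1 from leading terms; C = 7/2 at k = 0.


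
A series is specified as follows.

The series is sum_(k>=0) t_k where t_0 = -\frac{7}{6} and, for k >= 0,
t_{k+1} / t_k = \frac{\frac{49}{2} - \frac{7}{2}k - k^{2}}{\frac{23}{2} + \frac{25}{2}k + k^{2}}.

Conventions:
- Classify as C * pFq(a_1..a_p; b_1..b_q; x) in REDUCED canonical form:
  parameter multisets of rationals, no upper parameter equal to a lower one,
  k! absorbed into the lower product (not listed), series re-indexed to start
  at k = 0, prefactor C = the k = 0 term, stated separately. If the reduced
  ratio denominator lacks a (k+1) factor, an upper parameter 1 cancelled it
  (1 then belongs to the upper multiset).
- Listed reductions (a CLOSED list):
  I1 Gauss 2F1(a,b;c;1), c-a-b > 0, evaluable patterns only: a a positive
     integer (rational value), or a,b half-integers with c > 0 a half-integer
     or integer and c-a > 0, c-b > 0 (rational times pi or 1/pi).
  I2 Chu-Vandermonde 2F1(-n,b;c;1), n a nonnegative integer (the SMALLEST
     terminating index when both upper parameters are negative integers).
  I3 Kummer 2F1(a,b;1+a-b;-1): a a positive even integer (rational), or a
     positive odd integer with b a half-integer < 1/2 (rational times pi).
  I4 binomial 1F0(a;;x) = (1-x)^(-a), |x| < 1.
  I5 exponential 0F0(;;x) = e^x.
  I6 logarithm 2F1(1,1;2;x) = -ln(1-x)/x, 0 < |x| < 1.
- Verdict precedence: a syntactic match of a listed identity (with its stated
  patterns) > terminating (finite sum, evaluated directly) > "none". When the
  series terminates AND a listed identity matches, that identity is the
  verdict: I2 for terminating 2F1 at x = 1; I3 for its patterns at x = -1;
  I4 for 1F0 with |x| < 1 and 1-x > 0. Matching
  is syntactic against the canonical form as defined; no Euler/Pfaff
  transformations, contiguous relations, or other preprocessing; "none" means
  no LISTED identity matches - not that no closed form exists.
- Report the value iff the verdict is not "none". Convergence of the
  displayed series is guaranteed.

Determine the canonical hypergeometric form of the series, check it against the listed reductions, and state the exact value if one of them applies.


x = -1 here; the reduced form reads 2F1, upper {-\frac{7}{2}, 7}, lower {\frac{23}{2}}, C = -\frac{7}{6}. Verdict (x = -1): the Kummer evaluation I3 applies (x = -1; c = \frac{23}{2} equals 1+a-b for upper {-\frac{7}{2}, 7}: listed pattern). Its exact value is \left(-\frac{33948915}{16777216}\right) \cdot \pi.

Key observation: with t_0 = -\frac{7}{6}, roots of the ratio polynomials (prefactor -7/6) are the negated parameters.
Step ratio: r(k) = -1 * (k-\frac{7}{2}) (k+7) / [(k+\frac{23}{2}) (k+1)] - rational; roots negated = parameters, x = -1, C = -\frac{7}{6}.


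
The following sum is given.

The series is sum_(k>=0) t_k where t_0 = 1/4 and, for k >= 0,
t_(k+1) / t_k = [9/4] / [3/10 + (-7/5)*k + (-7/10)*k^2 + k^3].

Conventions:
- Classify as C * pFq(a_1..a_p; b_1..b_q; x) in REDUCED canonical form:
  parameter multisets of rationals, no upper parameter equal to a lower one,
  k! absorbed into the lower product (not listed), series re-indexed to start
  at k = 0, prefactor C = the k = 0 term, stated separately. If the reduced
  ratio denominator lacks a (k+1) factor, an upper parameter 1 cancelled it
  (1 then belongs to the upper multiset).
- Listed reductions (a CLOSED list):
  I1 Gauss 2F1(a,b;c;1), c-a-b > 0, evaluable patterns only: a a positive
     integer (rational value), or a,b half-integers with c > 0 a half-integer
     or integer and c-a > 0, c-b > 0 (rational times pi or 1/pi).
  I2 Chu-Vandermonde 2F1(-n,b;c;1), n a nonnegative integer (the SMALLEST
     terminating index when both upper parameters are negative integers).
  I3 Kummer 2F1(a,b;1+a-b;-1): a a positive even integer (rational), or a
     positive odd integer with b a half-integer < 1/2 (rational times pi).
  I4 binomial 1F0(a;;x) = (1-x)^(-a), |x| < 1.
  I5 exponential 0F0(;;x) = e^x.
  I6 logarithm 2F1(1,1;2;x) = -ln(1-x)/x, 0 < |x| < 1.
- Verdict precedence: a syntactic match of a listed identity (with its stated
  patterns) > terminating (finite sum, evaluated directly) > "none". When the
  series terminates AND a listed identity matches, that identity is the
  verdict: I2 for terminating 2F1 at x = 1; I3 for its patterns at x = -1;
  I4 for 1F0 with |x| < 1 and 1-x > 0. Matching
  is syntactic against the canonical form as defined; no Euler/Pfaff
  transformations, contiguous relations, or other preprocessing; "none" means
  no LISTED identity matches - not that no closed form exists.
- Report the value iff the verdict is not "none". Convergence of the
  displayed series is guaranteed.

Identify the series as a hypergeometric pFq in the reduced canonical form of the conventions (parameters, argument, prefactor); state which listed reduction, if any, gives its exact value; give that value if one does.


The series (x = 9/4) is 0F2: upper {-}, lower {-3/2, -1/5}, prefactor 1/4. Verdict: none - at argument 9/4 the multisets {-} ; {-3/2, -1/5} match no listed identity.

Key observation: with t_0 = 1/4, the expanded ratio factors over Q; prefactor 1/4, roots give parameters.
Term ratio: r(k) = (9/4) * 1 / [(k-3/2) (k-1/5) (k+1)] - poly over poly, x = (9/4) from leading terms; C = 1/4 at k = 0.


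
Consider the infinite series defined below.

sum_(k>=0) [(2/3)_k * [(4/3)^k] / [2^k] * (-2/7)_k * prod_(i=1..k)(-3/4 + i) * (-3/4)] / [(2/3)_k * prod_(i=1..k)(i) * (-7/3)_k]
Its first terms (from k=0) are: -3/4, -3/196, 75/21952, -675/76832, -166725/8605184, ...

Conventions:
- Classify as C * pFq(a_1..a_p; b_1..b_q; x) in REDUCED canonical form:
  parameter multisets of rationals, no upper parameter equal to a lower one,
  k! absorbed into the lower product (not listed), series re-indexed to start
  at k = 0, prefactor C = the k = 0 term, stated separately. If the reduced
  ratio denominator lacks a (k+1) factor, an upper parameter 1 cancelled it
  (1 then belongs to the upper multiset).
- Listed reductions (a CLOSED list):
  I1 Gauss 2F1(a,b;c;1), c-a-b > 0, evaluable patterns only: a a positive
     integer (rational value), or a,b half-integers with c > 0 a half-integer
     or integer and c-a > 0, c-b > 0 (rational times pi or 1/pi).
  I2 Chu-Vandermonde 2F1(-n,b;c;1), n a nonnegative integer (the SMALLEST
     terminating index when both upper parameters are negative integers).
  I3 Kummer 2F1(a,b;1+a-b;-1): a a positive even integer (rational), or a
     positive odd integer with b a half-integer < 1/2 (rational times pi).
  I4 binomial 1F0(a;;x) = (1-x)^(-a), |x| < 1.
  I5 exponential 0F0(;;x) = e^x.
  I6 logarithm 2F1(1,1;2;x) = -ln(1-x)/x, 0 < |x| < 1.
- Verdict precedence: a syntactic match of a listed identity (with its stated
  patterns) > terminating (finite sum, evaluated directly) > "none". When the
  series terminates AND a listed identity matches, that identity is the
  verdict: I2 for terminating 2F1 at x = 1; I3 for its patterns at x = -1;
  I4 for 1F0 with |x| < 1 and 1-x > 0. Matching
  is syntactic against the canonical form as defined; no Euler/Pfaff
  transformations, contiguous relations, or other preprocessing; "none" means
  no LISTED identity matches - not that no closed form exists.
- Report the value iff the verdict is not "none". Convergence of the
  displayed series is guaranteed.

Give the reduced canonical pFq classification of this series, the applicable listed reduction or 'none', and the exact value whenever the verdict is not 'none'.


Key step: t_0 being -3/4, the running product (C = -3/4) telescopes to a rising factorial.
Term ratio: r(k) = (2/3) * (k-2/7) (k+1/4) / [(k-7/3) (k+1)] ; factor over Q: parameters, x = (2/3), and C = -3/4.

Prefactor -3/4, argument 2/3: 2F1 with upper {-2/7, 1/4} over lower {-7/3}. Verdict: none. Every listed pattern misses the 2F1 form at 2/3, upper {-2/7, 1/4}.


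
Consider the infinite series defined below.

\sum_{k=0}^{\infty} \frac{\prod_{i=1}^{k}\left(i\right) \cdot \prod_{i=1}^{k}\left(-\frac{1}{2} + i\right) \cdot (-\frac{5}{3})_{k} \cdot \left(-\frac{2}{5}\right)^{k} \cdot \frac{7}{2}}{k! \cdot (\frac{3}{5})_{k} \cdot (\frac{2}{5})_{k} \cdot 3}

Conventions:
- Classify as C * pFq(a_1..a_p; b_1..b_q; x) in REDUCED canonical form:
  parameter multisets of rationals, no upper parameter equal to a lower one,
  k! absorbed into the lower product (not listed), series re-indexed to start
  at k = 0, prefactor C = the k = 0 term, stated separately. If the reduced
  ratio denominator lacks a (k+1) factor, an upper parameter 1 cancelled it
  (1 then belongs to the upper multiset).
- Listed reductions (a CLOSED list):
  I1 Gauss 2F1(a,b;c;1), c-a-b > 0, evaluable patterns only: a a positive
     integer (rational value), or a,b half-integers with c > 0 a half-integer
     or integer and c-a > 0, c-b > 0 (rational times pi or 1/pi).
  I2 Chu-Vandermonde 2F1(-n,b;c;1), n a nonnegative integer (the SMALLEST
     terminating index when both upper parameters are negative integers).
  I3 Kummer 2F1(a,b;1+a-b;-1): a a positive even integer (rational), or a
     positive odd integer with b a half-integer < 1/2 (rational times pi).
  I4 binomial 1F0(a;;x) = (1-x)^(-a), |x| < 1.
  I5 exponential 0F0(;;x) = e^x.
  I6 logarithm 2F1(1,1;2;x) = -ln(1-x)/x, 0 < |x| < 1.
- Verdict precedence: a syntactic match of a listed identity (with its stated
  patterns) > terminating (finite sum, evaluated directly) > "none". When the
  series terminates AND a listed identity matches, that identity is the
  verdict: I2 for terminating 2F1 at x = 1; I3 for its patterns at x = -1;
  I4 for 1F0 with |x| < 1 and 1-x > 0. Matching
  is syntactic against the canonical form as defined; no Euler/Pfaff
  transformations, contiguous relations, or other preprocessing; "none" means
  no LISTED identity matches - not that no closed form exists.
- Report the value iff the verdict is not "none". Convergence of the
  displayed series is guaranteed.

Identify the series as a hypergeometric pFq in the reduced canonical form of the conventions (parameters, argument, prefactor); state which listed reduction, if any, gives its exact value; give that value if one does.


This is \frac{7}{6} * 3F2(-\frac{5}{3}, \frac{1}{2}, 1; \frac{2}{5}, \frac{3}{5}; -\frac{2}{5}) in reduced canonical form. Verdict: none (x = -\frac{2}{5}): each listed identity misses the multisets {-\frac{5}{3}, \frac{1}{2}, 1} ; {\frac{2}{5}, \frac{3}{5}}.

Key step: x = -\frac{2}{5} and the running product (prefactor 7/6) telescopes to a rising factorial.
Adjacent-term ratio: r(k) = -\frac{2}{5} * (k-\frac{5}{3}) (k+\frac{1}{2}) (k+1) / [(k+\frac{2}{5}) (k+\frac{3}{5}) (k+1)] - poly over poly, x = -\frac{2}{5} from leading terms; C = \frac{7}{6} at k = 0.


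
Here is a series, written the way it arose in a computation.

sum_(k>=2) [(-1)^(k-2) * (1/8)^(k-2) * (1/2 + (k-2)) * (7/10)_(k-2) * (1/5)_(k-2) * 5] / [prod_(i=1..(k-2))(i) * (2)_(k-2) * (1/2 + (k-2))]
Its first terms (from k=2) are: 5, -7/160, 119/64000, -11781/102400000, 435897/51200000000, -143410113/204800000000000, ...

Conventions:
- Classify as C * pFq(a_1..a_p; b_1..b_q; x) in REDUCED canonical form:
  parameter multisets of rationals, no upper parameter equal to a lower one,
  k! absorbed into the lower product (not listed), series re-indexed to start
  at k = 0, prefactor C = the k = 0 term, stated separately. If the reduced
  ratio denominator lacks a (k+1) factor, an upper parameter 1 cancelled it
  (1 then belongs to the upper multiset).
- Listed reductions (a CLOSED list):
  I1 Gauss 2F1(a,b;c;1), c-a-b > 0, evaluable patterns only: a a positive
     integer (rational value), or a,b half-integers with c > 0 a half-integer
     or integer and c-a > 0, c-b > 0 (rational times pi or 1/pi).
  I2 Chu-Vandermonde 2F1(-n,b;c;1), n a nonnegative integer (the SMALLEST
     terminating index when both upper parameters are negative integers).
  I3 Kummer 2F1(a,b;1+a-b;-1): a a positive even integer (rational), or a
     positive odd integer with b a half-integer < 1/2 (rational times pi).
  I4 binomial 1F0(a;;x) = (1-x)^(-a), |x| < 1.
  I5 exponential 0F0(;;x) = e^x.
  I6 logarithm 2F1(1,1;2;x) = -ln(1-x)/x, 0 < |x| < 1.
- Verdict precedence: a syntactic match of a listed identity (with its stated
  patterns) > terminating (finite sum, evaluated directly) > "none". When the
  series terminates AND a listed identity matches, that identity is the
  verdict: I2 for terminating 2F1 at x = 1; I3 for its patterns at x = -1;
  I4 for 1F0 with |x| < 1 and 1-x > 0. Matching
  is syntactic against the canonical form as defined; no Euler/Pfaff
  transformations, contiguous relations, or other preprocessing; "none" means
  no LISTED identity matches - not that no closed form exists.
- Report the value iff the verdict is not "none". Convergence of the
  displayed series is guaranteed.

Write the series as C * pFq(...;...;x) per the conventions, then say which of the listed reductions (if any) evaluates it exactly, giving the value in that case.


Structural cue: from the first term 5: the (-1)^k factor (prefactor 5) folds into the argument's sign.
Step ratio: r(k) = (-1/8) * (k+1/5) (k+7/10) / [(k+2) (k+1)] ; factor over Q: parameters, x = (-1/8), and C = 5.

With C = 5: the canonical form is 2F1(1/5, 7/10; 2; -1/8). Verdict: no listed reduction: x = -1/8 and upper {1/5, 7/10} fail every I1-I6 pattern.


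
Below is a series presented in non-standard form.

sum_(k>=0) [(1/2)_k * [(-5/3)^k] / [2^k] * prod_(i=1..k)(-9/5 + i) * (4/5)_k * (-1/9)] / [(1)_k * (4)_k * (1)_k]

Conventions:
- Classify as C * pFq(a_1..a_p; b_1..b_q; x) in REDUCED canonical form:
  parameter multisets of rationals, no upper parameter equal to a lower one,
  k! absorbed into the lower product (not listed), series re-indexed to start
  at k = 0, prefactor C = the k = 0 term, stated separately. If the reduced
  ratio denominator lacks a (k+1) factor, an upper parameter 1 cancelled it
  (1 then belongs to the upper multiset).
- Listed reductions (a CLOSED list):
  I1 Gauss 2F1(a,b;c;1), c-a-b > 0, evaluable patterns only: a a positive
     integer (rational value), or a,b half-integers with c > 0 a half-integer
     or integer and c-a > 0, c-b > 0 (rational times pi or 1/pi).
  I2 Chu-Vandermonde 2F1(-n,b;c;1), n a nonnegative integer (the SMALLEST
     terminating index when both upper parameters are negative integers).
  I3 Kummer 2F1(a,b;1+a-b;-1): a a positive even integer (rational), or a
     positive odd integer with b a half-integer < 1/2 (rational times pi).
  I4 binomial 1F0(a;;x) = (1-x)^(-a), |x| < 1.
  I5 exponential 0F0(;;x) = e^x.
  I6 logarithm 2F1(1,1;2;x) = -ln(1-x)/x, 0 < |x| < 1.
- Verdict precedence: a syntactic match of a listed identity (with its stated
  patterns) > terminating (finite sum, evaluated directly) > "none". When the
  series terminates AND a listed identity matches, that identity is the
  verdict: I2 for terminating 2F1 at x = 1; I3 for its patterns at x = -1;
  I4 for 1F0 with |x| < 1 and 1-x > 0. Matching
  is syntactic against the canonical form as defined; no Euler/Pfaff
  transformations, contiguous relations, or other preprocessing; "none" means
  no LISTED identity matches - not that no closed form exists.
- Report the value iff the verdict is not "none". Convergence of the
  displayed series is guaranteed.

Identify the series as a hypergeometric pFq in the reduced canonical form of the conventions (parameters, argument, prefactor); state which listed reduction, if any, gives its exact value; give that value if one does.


First insight: x = (-5/6) and the two k-th powers (C = -1/9, x = -5/6) combine into one argument.
Consecutive-term ratio: r(k) = (-5/6) * (k-4/5) (k+1/2) (k+4/5) / [(k+1) (k+4) (k+1)] - rational; roots negated = parameters, x = (-5/6), C = -1/9.

Classification (C = -1/9): 3F2 with upper {-4/5, 1/2, 4/5}, lower {1, 4}, argument x = -5/6. Verdict: none. Every listed pattern misses the 3F2 form at -5/6, upper {-4/5, 1/2, 4/5}.


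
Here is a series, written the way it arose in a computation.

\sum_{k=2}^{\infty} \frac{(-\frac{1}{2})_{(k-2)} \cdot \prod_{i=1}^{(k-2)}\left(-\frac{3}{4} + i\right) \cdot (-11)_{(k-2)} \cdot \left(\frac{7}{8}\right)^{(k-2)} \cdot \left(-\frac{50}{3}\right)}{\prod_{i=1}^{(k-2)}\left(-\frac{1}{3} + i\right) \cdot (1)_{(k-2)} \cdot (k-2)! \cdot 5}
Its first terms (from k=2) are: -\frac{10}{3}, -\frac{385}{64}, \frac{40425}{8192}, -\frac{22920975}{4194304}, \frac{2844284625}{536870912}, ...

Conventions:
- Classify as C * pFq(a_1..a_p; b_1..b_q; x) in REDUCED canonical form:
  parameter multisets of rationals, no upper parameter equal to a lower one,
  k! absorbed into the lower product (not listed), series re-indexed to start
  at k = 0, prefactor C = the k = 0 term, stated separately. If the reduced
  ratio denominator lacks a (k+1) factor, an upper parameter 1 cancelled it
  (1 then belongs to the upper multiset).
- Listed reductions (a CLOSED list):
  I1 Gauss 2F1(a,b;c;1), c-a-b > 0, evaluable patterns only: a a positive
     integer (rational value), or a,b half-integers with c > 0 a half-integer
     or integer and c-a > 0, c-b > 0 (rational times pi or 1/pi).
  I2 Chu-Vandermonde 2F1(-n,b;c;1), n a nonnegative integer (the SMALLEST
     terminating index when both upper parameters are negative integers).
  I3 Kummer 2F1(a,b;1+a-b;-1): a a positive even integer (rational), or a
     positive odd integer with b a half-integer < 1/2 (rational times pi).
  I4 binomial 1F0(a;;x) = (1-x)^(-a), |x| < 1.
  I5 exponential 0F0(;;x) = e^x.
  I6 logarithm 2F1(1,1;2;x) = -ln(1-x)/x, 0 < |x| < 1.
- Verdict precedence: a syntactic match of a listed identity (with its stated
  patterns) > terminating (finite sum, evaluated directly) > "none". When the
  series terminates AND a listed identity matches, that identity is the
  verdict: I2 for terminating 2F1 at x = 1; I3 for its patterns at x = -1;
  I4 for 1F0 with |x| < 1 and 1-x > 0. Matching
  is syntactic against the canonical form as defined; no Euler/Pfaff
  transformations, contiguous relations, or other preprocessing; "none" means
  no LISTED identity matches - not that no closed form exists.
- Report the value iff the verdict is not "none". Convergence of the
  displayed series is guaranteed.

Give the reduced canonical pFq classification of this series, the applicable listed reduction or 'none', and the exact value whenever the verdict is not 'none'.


Classification (C = -\frac{10}{3}): 3F2 with upper {-11, -\frac{1}{2}, \frac{1}{4}}, lower {\frac{2}{3}, 1}, argument x = \frac{7}{8}. Verdict: terminating. With -11 upstairs the series is a 12-term polynomial sum; evaluated term by term. Hence: -\frac{37636649104311562547117737655}{5338616419418202435502473216}.

Key observation: x = \frac{7}{8} and the running product (prefactor -10/3) telescopes to a rising factorial.
Ratio: r(k) = \frac{7}{8} * (k-11) (k-\frac{1}{2}) (k+\frac{1}{4}) / [(k+\frac{2}{3}) (k+1) (k+1)] - rational; roots negated = parameters, x = \frac{7}{8}, C = -\frac{10}{3}.
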